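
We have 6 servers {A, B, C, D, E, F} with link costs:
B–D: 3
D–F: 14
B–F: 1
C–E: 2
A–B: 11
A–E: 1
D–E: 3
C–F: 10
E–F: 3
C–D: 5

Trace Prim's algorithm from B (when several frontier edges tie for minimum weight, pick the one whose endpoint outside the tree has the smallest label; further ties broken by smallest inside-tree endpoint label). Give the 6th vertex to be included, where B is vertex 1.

C

Prim, starting at B.
Step 1: cheapest edge leaving the tree is B–F (1); add F.
Step 2: cheapest edge leaving the tree is B–D (3); add D.
Step 3: cheapest edge leaving the tree is D–E (3); add E.
Step 4: cheapest edge leaving the tree is A–E (1); add A.
Step 5: cheapest edge leaving the tree is C–E (2); add C.
Vertex order: B, F, D, E, A, C. The 6th vertex is C.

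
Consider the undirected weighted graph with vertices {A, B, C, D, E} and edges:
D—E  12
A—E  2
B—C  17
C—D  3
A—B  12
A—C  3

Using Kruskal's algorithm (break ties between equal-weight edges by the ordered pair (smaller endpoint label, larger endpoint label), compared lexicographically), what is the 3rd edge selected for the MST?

Kruskal: consider edges lightest-first.
A—E (2): add. Components now {A,E} {B} {C} {D}
A—C (3): add. Components now {A,C,E} {B} {D}
C—D (3): add. Components now {A,C,D,E} {B}
A—B (12): add. Components now {A,B,C,D,E}
The 3rd edge added is C—D.

C-D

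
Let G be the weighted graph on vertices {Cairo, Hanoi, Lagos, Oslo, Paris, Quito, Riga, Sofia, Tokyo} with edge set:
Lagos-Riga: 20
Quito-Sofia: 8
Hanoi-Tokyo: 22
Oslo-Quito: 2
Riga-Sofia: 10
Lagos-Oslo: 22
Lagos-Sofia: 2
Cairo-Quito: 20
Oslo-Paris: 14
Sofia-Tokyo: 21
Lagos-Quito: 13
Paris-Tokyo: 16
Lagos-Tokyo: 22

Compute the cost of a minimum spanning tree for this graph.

Kruskal's algorithm — process edges by increasing weight (ties by edge label):
Lagos-Sofia (2): add — endpoints in different components.
Oslo-Quito (2): add — endpoints in different components.
Quito-Sofia (8): add — endpoints in different components.
Riga-Sofia (10): add — endpoints in different components.
Lagos-Quito (13): skip — Quito and Lagos already connected.
Oslo-Paris (14): add — endpoints in different components.
Paris-Tokyo (16): add — endpoints in different components.
Cairo-Quito (20): add — endpoints in different components.
Lagos-Riga (20): skip — Lagos and Riga already connected.
Sofia-Tokyo (21): skip — Tokyo and Sofia already connected.
Hanoi-Tokyo (22): add — endpoints in different components.
MST edges: Lagos-Sofia, Oslo-Quito, Quito-Sofia, Riga-Sofia, Oslo-Paris, Paris-Tokyo, Cairo-Quito, Hanoi-Tokyo; total weight 2+2+8+10+14+16+20+22 = 94.

94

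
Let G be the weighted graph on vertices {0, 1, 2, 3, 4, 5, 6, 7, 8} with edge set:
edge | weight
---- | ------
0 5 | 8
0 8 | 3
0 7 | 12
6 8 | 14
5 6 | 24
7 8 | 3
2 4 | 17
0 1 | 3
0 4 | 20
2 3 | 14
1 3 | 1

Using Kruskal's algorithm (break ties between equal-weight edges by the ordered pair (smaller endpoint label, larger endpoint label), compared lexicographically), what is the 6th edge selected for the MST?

Kruskal: consider edges lightest-first.
1 3 (1): add — endpoints in different components.
0 1 (3): add — endpoints in different components.
0 8 (3): add — endpoints in different components.
7 8 (3): add — endpoints in different components.
0 5 (8): add — endpoints in different components.
0 7 (12): skip — 0 and 7 already connected.
2 3 (14): add — endpoints in different components.
6 8 (14): add — endpoints in different components.
2 4 (17): add — endpoints in different components.
The 6th edge added is 2 3.

2-3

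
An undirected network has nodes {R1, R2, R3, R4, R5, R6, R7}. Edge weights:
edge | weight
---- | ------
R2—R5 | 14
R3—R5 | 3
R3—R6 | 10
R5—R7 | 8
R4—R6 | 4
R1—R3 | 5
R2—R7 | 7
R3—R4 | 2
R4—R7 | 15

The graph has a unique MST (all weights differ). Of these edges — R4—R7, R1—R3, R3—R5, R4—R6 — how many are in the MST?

3

Kruskal: consider edges lightest-first.
R3—R4 (2): add. Components now {R6} {R3,R4} {R5} {R2} {R7} {R1}
R3—R5 (3): add. Components now {R6} {R3,R4,R5} {R2} {R7} {R1}
R4—R6 (4): add. Components now {R3,R4,R5,R6} {R2} {R7} {R1}
R1—R3 (5): add. Components now {R1,R3,R4,R5,R6} {R2} {R7}
R2—R7 (7): add. Components now {R1,R3,R4,R5,R6} {R2,R7}
R5—R7 (8): add. Components now {R1,R2,R3,R4,R5,R6,R7}
MST edge set: {R3—R4, R3—R5, R4—R6, R1—R3, R2—R7, R5—R7}.
Of the listed edges, {R1—R3, R3—R5, R4—R6} are in the MST → 3.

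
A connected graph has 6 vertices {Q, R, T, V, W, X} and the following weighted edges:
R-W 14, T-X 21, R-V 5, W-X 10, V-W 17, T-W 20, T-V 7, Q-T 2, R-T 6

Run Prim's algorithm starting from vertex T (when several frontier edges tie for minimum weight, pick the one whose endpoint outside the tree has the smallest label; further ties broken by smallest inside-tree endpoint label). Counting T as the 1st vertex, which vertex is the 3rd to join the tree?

Grow the tree from T using Prim:
Step 1: cheapest edge leaving the tree is Q-T (2); add Q.
Step 2: cheapest edge leaving the tree is R-T (6); add R.
Step 3: cheapest edge leaving the tree is R-V (5); add V.
Step 4: cheapest edge leaving the tree is R-W (14); add W.
Step 5: cheapest edge leaving the tree is W-X (10); add X.
Vertex order: T, Q, R, V, W, X. The 3rd vertex is R.

R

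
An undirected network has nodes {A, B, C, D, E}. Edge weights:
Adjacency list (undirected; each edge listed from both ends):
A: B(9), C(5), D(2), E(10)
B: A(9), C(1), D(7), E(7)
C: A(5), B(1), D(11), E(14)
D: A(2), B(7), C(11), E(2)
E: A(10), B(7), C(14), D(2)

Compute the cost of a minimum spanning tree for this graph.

Prim's algorithm from D:
Step 1: cheapest edge leaving the tree is A—D (2); add A.
Step 2: cheapest edge leaving the tree is D—E (2); add E.
Step 3: cheapest edge leaving the tree is A—C (5); add C.
Step 4: cheapest edge leaving the tree is B—C (1); add B.
MST edges: A—D, D—E, A—C, B—C; total weight 2+2+5+1 = 10.

10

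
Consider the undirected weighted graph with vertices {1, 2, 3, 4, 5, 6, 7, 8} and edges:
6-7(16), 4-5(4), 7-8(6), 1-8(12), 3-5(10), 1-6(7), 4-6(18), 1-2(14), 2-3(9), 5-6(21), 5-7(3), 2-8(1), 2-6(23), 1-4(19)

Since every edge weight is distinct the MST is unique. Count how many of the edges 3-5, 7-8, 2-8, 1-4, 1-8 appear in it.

3

Sort edges by weight, then run Kruskal:
2-8 (1): add — endpoints in different components.
5-7 (3): add — endpoints in different components.
4-5 (4): add — endpoints in different components.
7-8 (6): add — endpoints in different components.
1-6 (7): add — endpoints in different components.
2-3 (9): add — endpoints in different components.
3-5 (10): skip — 3 and 5 already connected.
1-8 (12): add — endpoints in different components.
MST edge set: {2-8, 5-7, 4-5, 7-8, 1-6, 2-3, 1-8}.
Of the listed edges, {7-8, 2-8, 1-8} are in the MST → 3.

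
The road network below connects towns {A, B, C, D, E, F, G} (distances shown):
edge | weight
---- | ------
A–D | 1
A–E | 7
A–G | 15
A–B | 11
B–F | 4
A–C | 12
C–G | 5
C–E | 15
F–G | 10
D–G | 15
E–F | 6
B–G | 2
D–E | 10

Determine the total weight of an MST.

Prim, starting at B.
Step 1: frontier [B–G 2, B–F 4, A–B 11] → take B–G (2); add G.
Step 2: frontier [B–F 4, A–B 11, C–G 5, F–G 10, A–G 15, D–G 15] → take B–F (4); add F.
Step 3: frontier [A–B 11, E–F 6, C–G 5, A–G 15, D–G 15] → take C–G (5); add C.
Step 4: frontier [A–B 11, A–C 12, C–E 15, E–F 6, A–G 15, D–G 15] → take E–F (6); add E.
Step 5: frontier [A–B 11, A–C 12, A–E 7, D–E 10, A–G 15, D–G 15] → take A–E (7); add A.
Step 6: frontier [A–D 1, D–E 10, D–G 15] → take A–D (1); add D.
MST edges: B–G, B–F, C–G, E–F, A–E, A–D; total weight 2+4+5+6+7+1 = 25.

25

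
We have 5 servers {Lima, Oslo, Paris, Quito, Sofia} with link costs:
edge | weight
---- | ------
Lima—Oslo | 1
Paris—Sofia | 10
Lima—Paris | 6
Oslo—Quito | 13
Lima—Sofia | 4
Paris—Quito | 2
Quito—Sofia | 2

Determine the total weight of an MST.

9

Sort edges by weight, then run Kruskal:
Lima—Oslo (1): add — endpoints in different components.
Paris—Quito (2): add — endpoints in different components.
Quito—Sofia (2): add — endpoints in different components.
Lima—Sofia (4): add — endpoints in different components.
MST edges: Lima—Oslo, Paris—Quito, Quito—Sofia, Lima—Sofia; total weight 1+2+2+4 = 9.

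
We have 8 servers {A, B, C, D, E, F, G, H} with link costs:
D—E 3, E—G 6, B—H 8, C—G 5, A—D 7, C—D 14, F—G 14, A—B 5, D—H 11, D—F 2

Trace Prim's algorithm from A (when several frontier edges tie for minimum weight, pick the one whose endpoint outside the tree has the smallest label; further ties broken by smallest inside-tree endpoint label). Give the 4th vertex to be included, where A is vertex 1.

F

Prim's algorithm from A:
Step 1: frontier [A—B 5, A—D 7] → take A—B (5); add B.
Step 2: frontier [A—D 7, B—H 8] → take A—D (7); add D.
Step 3: frontier [B—H 8, D—F 2, D—E 3, D—H 11, C—D 14] → take D—F (2); add F.
Step 4: frontier [B—H 8, D—E 3, D—H 11, C—D 14, F—G 14] → take D—E (3); add E.
Step 5: frontier [B—H 8, D—H 11, C—D 14, E—G 6, F—G 14] → take E—G (6); add G.
Step 6: frontier [B—H 8, D—H 11, C—D 14, C—G 5] → take C—G (5); add C.
Step 7: frontier [B—H 8, D—H 11] → take B—H (8); add H.
Vertex order: A, B, D, F, E, G, C, H. The 4th vertex is F.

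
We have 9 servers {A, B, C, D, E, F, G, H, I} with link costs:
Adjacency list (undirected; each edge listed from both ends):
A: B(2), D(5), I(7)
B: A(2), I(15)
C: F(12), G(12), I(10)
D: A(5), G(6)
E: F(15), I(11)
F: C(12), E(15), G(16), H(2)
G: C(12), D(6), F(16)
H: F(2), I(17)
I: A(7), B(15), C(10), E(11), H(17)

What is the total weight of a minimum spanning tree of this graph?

Prim, starting at F.
Step 1: frontier [F-H 2, C-F 12, E-F 15, F-G 16] → take F-H (2); add H.
Step 2: frontier [C-F 12, E-F 15, F-G 16, H-I 17] → take C-F (12); add C.
Step 3: frontier [C-I 10, C-G 12, E-F 15, F-G 16, H-I 17] → take C-I (10); add I.
Step 4: frontier [C-G 12, E-F 15, F-G 16, A-I 7, E-I 11, B-I 15] → take A-I (7); add A.
Step 5: frontier [A-B 2, A-D 5, C-G 12, E-F 15, F-G 16, E-I 11, B-I 15] → take A-B (2); add B.
Step 6: frontier [A-D 5, C-G 12, E-F 15, F-G 16, E-I 11] → take A-D (5); add D.
Step 7: frontier [C-G 12, D-G 6, E-F 15, F-G 16, E-I 11] → take D-G (6); add G.
Step 8: frontier [E-F 15, E-I 11] → take E-I (11); add E.
MST edges: F-H, C-F, C-I, A-I, A-B, A-D, D-G, E-I; total weight 2+12+10+7+2+5+6+11 = 55.

55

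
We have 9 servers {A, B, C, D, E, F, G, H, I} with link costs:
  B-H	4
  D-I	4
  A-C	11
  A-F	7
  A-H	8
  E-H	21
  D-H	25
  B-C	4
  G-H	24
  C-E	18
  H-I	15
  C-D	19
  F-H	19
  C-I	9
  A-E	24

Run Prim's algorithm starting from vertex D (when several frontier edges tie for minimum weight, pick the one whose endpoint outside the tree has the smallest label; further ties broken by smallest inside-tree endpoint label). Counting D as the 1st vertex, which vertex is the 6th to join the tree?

A

Prim's algorithm from D:
Step 1: cheapest edge leaving the tree is D-I (4); add I.
Step 2: cheapest edge leaving the tree is C-I (9); add C.
Step 3: cheapest edge leaving the tree is B-C (4); add B.
Step 4: cheapest edge leaving the tree is B-H (4); add H.
Step 5: cheapest edge leaving the tree is A-H (8); add A.
Step 6: cheapest edge leaving the tree is A-F (7); add F.
Step 7: cheapest edge leaving the tree is C-E (18); add E.
Step 8: cheapest edge leaving the tree is G-H (24); add G.
Vertex order: D, I, C, B, H, A, F, E, G. The 6th vertex is A.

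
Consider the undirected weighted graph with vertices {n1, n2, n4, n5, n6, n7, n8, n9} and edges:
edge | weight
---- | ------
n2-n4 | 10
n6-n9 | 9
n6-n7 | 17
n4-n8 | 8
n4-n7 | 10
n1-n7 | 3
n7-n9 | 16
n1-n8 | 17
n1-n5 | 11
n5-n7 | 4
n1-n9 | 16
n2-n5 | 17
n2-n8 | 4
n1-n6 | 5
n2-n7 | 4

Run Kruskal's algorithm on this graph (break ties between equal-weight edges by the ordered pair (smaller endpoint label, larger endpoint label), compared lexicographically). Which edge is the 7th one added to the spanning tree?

Sort edges by weight, then run Kruskal:
n1-n7 (3): add — endpoints in different components.
n2-n7 (4): add — endpoints in different components.
n2-n8 (4): add — endpoints in different components.
n5-n7 (4): add — endpoints in different components.
n1-n6 (5): add — endpoints in different components.
n4-n8 (8): add — endpoints in different components.
n6-n9 (9): add — endpoints in different components.
The 7th edge added is n6-n9.

n6-n9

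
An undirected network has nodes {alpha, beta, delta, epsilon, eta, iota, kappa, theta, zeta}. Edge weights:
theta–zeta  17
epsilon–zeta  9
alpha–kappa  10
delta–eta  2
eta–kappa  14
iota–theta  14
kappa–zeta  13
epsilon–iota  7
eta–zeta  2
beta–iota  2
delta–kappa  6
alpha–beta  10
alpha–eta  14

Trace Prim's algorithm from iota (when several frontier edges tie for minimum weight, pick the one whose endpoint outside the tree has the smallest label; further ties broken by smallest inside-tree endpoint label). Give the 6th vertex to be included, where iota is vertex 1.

delta

Grow the tree from iota using Prim:
Step 1: frontier [beta–iota 2, epsilon–iota 7, iota–theta 14] → take beta–iota (2); add beta.
Step 2: frontier [alpha–beta 10, epsilon–iota 7, iota–theta 14] → take epsilon–iota (7); add epsilon.
Step 3: frontier [alpha–beta 10, epsilon–zeta 9, iota–theta 14] → take epsilon–zeta (9); add zeta.
Step 4: frontier [alpha–beta 10, iota–theta 14, eta–zeta 2, kappa–zeta 13, theta–zeta 17] → take eta–zeta (2); add eta.
Step 5: frontier [alpha–beta 10, delta–eta 2, alpha–eta 14, eta–kappa 14, iota–theta 14, kappa–zeta 13, theta–zeta 17] → take delta–eta (2); add delta.
Step 6: frontier [alpha–beta 10, delta–kappa 6, alpha–eta 14, eta–kappa 14, iota–theta 14, kappa–zeta 13, theta–zeta 17] → take delta–kappa (6); add kappa.
Step 7: frontier [alpha–beta 10, alpha–eta 14, iota–theta 14, alpha–kappa 10, theta–zeta 17] → take alpha–beta (10); add alpha.
Step 8: frontier [iota–theta 14, theta–zeta 17] → take iota–theta (14); add theta.
Vertex order: iota, beta, epsilon, zeta, eta, delta, kappa, alpha, theta. The 6th vertex is delta.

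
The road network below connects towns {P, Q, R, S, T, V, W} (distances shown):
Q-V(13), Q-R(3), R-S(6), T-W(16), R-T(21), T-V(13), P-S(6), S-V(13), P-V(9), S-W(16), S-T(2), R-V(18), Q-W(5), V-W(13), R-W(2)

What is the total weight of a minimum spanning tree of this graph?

Prim, starting at W.
Step 1: cheapest edge leaving the tree is R-W (2); add R.
Step 2: cheapest edge leaving the tree is Q-R (3); add Q.
Step 3: cheapest edge leaving the tree is R-S (6); add S.
Step 4: cheapest edge leaving the tree is S-T (2); add T.
Step 5: cheapest edge leaving the tree is P-S (6); add P.
Step 6: cheapest edge leaving the tree is P-V (9); add V.
MST edges: R-W, Q-R, R-S, S-T, P-S, P-V; total weight 2+3+6+2+6+9 = 28.

28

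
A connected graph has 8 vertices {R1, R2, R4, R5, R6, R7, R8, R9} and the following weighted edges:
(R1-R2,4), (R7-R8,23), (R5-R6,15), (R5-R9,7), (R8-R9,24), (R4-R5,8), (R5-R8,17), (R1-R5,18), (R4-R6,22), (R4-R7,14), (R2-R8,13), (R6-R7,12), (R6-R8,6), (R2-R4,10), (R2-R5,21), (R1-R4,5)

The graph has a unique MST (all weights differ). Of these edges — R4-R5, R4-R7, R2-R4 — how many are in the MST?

Kruskal: consider edges lightest-first.
R1-R2 (4): add — endpoints in different components.
R1-R4 (5): add — endpoints in different components.
R6-R8 (6): add — endpoints in different components.
R5-R9 (7): add — endpoints in different components.
R4-R5 (8): add — endpoints in different components.
R2-R4 (10): skip — R2 and R4 already connected.
R6-R7 (12): add — endpoints in different components.
R2-R8 (13): add — endpoints in different components.
MST edge set: {R1-R2, R1-R4, R6-R8, R5-R9, R4-R5, R6-R7, R2-R8}.
Of the listed edges, {R4-R5} are in the MST → 1.

1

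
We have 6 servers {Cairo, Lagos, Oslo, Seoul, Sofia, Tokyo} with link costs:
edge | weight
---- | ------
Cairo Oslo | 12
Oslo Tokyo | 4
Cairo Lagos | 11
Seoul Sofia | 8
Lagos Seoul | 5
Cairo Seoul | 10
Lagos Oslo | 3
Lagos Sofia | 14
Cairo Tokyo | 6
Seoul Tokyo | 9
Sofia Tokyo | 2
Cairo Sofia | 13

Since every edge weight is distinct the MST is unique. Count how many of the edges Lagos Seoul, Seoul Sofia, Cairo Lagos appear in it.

1

Kruskal: consider edges lightest-first.
Sofia Tokyo (2): add — endpoints in different components.
Lagos Oslo (3): add — endpoints in different components.
Oslo Tokyo (4): add — endpoints in different components.
Lagos Seoul (5): add — endpoints in different components.
Cairo Tokyo (6): add — endpoints in different components.
MST edge set: {Sofia Tokyo, Lagos Oslo, Oslo Tokyo, Lagos Seoul, Cairo Tokyo}.
Of the listed edges, {Lagos Seoul} are in the MST → 1.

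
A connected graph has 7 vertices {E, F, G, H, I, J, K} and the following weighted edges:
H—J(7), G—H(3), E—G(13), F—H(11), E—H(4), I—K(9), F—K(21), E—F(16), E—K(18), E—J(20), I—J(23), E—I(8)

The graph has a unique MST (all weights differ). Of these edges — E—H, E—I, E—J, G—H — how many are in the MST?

3

Kruskal: consider edges lightest-first.
G—H (3): add — endpoints in different components.
E—H (4): add — endpoints in different components.
H—J (7): add — endpoints in different components.
E—I (8): add — endpoints in different components.
I—K (9): add — endpoints in different components.
F—H (11): add — endpoints in different components.
MST edge set: {G—H, E—H, H—J, E—I, I—K, F—H}.
Of the listed edges, {E—H, E—I, G—H} are in the MST → 3.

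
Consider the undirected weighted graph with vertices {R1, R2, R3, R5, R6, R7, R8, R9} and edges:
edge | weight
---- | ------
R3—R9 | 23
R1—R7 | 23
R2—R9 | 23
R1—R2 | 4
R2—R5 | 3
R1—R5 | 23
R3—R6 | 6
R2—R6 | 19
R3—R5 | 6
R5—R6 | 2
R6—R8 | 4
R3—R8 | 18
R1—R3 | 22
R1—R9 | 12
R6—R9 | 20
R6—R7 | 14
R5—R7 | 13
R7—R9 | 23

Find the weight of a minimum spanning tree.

Prim, starting at R7.
Step 1: cheapest edge leaving the tree is R5—R7 (13); add R5.
Step 2: cheapest edge leaving the tree is R5—R6 (2); add R6.
Step 3: cheapest edge leaving the tree is R2—R5 (3); add R2.
Step 4: cheapest edge leaving the tree is R1—R2 (4); add R1.
Step 5: cheapest edge leaving the tree is R6—R8 (4); add R8.
Step 6: cheapest edge leaving the tree is R3—R5 (6); add R3.
Step 7: cheapest edge leaving the tree is R1—R9 (12); add R9.
MST edges: R5—R7, R5—R6, R2—R5, R1—R2, R6—R8, R3—R5, R1—R9; total weight 13+2+3+4+4+6+12 = 44.

44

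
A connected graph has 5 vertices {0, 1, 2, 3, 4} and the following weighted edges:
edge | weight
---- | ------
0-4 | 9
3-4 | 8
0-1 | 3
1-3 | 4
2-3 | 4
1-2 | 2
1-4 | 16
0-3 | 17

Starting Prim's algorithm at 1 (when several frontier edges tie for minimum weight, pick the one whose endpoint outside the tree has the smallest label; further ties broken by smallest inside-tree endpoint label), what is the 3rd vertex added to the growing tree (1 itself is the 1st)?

0

Prim's algorithm from 1:
Step 1: frontier [1-2 2, 0-1 3, 1-3 4, 1-4 16] → take 1-2 (2); add 2.
Step 2: frontier [0-1 3, 1-3 4, 1-4 16, 2-3 4] → take 0-1 (3); add 0.
Step 3: frontier [0-4 9, 0-3 17, 1-3 4, 1-4 16, 2-3 4] → take 1-3 (4); add 3.
Step 4: frontier [0-4 9, 1-4 16, 3-4 8] → take 3-4 (8); add 4.
Vertex order: 1, 2, 0, 3, 4. The 3rd vertex is 0.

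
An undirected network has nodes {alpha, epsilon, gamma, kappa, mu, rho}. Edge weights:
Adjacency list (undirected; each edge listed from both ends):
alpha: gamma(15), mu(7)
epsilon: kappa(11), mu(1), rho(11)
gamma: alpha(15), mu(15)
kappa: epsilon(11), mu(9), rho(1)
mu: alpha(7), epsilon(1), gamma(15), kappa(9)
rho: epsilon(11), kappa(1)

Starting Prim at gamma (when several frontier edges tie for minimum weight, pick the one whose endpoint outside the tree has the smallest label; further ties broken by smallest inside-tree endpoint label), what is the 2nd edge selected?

alpha-mu

Grow the tree from gamma using Prim:
Step 1: frontier [alpha-gamma 15, gamma-mu 15] → take alpha-gamma (15); add alpha.
Step 2: frontier [alpha-mu 7, gamma-mu 15] → take alpha-mu (7); add mu.
Step 3: frontier [epsilon-mu 1, kappa-mu 9] → take epsilon-mu (1); add epsilon.
Step 4: frontier [epsilon-kappa 11, epsilon-rho 11, kappa-mu 9] → take kappa-mu (9); add kappa.
Step 5: frontier [epsilon-rho 11, kappa-rho 1] → take kappa-rho (1); add rho.
The 2nd edge added is alpha-mu.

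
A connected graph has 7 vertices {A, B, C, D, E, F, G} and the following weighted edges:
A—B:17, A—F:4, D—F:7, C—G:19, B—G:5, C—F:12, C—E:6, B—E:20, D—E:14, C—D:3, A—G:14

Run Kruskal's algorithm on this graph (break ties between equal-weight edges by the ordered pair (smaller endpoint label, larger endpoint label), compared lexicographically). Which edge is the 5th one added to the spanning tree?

Sort edges by weight, then run Kruskal:
C—D (3): add. Components now {A} {B} {C,D} {E} {F} {G}
A—F (4): add. Components now {A,F} {B} {C,D} {E} {G}
B—G (5): add. Components now {A,F} {B,G} {C,D} {E}
C—E (6): add. Components now {A,F} {B,G} {C,D,E}
D—F (7): add. Components now {A,C,D,E,F} {B,G}
C—F (12): skip — C and F already connected.
A—G (14): add. Components now {A,B,C,D,E,F,G}
The 5th edge added is D—F.

D-F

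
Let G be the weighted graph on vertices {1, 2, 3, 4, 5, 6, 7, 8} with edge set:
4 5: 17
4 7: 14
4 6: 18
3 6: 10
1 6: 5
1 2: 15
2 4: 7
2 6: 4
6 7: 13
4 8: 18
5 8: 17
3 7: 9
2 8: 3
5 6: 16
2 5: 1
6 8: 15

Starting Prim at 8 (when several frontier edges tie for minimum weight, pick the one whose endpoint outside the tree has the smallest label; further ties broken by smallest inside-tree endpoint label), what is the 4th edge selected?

Prim, starting at 8.
Step 1: cheapest edge leaving the tree is 2 8 (3); add 2.
Step 2: cheapest edge leaving the tree is 2 5 (1); add 5.
Step 3: cheapest edge leaving the tree is 2 6 (4); add 6.
Step 4: cheapest edge leaving the tree is 1 6 (5); add 1.
Step 5: cheapest edge leaving the tree is 2 4 (7); add 4.
Step 6: cheapest edge leaving the tree is 3 6 (10); add 3.
Step 7: cheapest edge leaving the tree is 3 7 (9); add 7.
The 4th edge added is 1 6.

1-6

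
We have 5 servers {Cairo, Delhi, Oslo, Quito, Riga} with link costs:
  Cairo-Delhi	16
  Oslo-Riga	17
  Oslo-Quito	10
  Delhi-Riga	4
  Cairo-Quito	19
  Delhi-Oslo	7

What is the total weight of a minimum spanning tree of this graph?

37

Prim, starting at Quito.
Step 1: frontier [Oslo-Quito 10, Cairo-Quito 19] → take Oslo-Quito (10); add Oslo.
Step 2: frontier [Delhi-Oslo 7, Oslo-Riga 17, Cairo-Quito 19] → take Delhi-Oslo (7); add Delhi.
Step 3: frontier [Delhi-Riga 4, Cairo-Delhi 16, Oslo-Riga 17, Cairo-Quito 19] → take Delhi-Riga (4); add Riga.
Step 4: frontier [Cairo-Delhi 16, Cairo-Quito 19] → take Cairo-Delhi (16); add Cairo.
MST edges: Oslo-Quito, Delhi-Oslo, Delhi-Riga, Cairo-Delhi; total weight 10+7+4+16 = 37.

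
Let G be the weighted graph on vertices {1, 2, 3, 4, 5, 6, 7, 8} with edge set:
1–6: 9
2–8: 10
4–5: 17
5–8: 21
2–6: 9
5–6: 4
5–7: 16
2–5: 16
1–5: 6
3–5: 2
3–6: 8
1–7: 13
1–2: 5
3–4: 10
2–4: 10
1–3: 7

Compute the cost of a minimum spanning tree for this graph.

Kruskal: consider edges lightest-first.
3–5 (2): add — endpoints in different components.
5–6 (4): add — endpoints in different components.
1–2 (5): add — endpoints in different components.
1–5 (6): add — endpoints in different components.
1–3 (7): skip — 1 and 3 already connected.
3–6 (8): skip — 3 and 6 already connected.
1–6 (9): skip — 1 and 6 already connected.
2–6 (9): skip — 2 and 6 already connected.
2–4 (10): add — endpoints in different components.
2–8 (10): add — endpoints in different components.
3–4 (10): skip — 3 and 4 already connected.
1–7 (13): add — endpoints in different components.
MST edges: 3–5, 5–6, 1–2, 1–5, 2–4, 2–8, 1–7; total weight 2+4+5+6+10+10+13 = 50.

50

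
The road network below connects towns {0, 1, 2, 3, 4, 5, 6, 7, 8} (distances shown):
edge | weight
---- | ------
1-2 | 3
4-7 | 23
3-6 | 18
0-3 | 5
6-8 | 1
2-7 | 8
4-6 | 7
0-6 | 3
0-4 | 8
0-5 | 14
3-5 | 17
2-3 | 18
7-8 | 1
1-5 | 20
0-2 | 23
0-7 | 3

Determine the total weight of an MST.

Grow the tree from 1 using Prim:
Step 1: cheapest edge leaving the tree is 1-2 (3); add 2.
Step 2: cheapest edge leaving the tree is 2-7 (8); add 7.
Step 3: cheapest edge leaving the tree is 7-8 (1); add 8.
Step 4: cheapest edge leaving the tree is 6-8 (1); add 6.
Step 5: cheapest edge leaving the tree is 0-6 (3); add 0.
Step 6: cheapest edge leaving the tree is 0-3 (5); add 3.
Step 7: cheapest edge leaving the tree is 4-6 (7); add 4.
Step 8: cheapest edge leaving the tree is 0-5 (14); add 5.
MST edges: 1-2, 2-7, 7-8, 6-8, 0-6, 0-3, 4-6, 0-5; total weight 3+8+1+1+3+5+7+14 = 42.

42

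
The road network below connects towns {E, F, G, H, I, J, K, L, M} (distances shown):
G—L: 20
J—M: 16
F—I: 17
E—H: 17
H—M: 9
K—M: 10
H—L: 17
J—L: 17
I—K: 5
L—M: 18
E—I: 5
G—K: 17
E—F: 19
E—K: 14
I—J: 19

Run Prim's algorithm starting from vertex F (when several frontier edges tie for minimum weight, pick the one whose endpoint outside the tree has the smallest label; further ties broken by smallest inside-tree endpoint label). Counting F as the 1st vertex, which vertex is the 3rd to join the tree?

E

Prim's algorithm from F:
Step 1: cheapest edge leaving the tree is F—I (17); add I.
Step 2: cheapest edge leaving the tree is E—I (5); add E.
Step 3: cheapest edge leaving the tree is I—K (5); add K.
Step 4: cheapest edge leaving the tree is K—M (10); add M.
Step 5: cheapest edge leaving the tree is H—M (9); add H.
Step 6: cheapest edge leaving the tree is J—M (16); add J.
Step 7: cheapest edge leaving the tree is G—K (17); add G.
Step 8: cheapest edge leaving the tree is H—L (17); add L.
Vertex order: F, I, E, K, M, H, J, G, L. The 3rd vertex is E.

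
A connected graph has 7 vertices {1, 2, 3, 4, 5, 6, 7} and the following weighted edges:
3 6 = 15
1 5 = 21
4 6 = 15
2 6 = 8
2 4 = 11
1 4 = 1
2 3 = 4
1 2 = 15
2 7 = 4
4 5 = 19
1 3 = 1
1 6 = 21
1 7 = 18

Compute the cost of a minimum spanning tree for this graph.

Prim's algorithm from 6:
Step 1: frontier [2 6 8, 3 6 15, 4 6 15, 1 6 21] → take 2 6 (8); add 2.
Step 2: frontier [2 3 4, 2 7 4, 2 4 11, 1 2 15, 3 6 15, 4 6 15, 1 6 21] → take 2 3 (4); add 3.
Step 3: frontier [2 7 4, 2 4 11, 1 2 15, 1 3 1, 4 6 15, 1 6 21] → take 1 3 (1); add 1.
Step 4: frontier [1 4 1, 1 7 18, 1 5 21, 2 7 4, 2 4 11, 4 6 15] → take 1 4 (1); add 4.
Step 5: frontier [1 7 18, 1 5 21, 2 7 4, 4 5 19] → take 2 7 (4); add 7.
Step 6: frontier [1 5 21, 4 5 19] → take 4 5 (19); add 5.
MST edges: 2 6, 2 3, 1 3, 1 4, 2 7, 4 5; total weight 8+4+1+1+4+19 = 37.

37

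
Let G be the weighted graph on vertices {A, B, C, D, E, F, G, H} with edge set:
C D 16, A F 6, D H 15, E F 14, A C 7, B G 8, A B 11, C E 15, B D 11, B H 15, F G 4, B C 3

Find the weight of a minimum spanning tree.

60

Kruskal: consider edges lightest-first.
B C (3): add — endpoints in different components.
F G (4): add — endpoints in different components.
A F (6): add — endpoints in different components.
A C (7): add — endpoints in different components.
B G (8): skip — B and G already connected.
A B (11): skip — A and B already connected.
B D (11): add — endpoints in different components.
E F (14): add — endpoints in different components.
B H (15): add — endpoints in different components.
MST edges: B C, F G, A F, A C, B D, E F, B H; total weight 3+4+6+7+11+14+15 = 60.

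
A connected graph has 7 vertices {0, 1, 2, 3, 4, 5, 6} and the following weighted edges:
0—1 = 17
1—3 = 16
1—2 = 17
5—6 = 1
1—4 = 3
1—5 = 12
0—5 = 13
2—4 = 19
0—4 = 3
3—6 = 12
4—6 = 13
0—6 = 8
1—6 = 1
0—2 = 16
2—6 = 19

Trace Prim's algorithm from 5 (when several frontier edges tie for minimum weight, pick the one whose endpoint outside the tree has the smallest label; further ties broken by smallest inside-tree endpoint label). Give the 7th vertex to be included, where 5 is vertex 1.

2

Prim, starting at 5.
Step 1: cheapest edge leaving the tree is 5—6 (1); add 6.
Step 2: cheapest edge leaving the tree is 1—6 (1); add 1.
Step 3: cheapest edge leaving the tree is 1—4 (3); add 4.
Step 4: cheapest edge leaving the tree is 0—4 (3); add 0.
Step 5: cheapest edge leaving the tree is 3—6 (12); add 3.
Step 6: cheapest edge leaving the tree is 0—2 (16); add 2.
Vertex order: 5, 6, 1, 4, 0, 3, 2. The 7th vertex is 2.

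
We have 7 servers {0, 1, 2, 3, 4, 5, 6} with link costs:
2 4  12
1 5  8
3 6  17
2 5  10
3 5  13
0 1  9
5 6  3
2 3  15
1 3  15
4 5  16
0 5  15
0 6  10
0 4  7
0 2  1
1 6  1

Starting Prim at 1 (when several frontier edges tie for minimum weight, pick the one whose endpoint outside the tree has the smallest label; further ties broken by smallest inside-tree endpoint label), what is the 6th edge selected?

Grow the tree from 1 using Prim:
Step 1: cheapest edge leaving the tree is 1 6 (1); add 6.
Step 2: cheapest edge leaving the tree is 5 6 (3); add 5.
Step 3: cheapest edge leaving the tree is 0 1 (9); add 0.
Step 4: cheapest edge leaving the tree is 0 2 (1); add 2.
Step 5: cheapest edge leaving the tree is 0 4 (7); add 4.
Step 6: cheapest edge leaving the tree is 3 5 (13); add 3.
The 6th edge added is 3 5.

3-5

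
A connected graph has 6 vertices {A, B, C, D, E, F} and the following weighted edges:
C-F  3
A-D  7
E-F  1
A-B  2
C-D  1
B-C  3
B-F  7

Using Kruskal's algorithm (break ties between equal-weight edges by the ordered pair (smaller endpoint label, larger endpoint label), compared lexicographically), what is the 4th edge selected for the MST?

Sort edges by weight, then run Kruskal:
C-D (1): add. Components now {A} {B} {C,D} {E} {F}
E-F (1): add. Components now {A} {B} {C,D} {E,F}
A-B (2): add. Components now {A,B} {C,D} {E,F}
B-C (3): add. Components now {A,B,C,D} {E,F}
C-F (3): add. Components now {A,B,C,D,E,F}
The 4th edge added is B-C.

B-C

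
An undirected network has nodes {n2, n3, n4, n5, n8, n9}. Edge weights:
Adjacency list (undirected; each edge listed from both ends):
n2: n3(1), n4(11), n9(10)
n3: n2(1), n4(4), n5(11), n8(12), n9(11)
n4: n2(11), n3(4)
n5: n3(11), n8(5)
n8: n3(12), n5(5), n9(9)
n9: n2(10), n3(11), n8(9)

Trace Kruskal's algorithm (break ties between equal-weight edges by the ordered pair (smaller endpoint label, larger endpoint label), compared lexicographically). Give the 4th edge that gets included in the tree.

Kruskal's algorithm — process edges by increasing weight (ties by edge label):
n2—n3 (1): add. Components now {n9} {n2,n3} {n4} {n5} {n8}
n3—n4 (4): add. Components now {n9} {n2,n3,n4} {n5} {n8}
n5—n8 (5): add. Components now {n9} {n2,n3,n4} {n5,n8}
n8—n9 (9): add. Components now {n5,n8,n9} {n2,n3,n4}
n2—n9 (10): add. Components now {n2,n3,n4,n5,n8,n9}
The 4th edge added is n8—n9.

n8-n9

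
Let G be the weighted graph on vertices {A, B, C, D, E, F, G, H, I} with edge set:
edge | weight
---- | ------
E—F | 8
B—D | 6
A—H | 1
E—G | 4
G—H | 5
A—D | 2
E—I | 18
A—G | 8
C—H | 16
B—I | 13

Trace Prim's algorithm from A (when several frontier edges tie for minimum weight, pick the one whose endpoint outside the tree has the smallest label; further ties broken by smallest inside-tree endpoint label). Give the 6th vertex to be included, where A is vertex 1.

Prim's algorithm from A:
Step 1: cheapest edge leaving the tree is A—H (1); add H.
Step 2: cheapest edge leaving the tree is A—D (2); add D.
Step 3: cheapest edge leaving the tree is G—H (5); add G.
Step 4: cheapest edge leaving the tree is E—G (4); add E.
Step 5: cheapest edge leaving the tree is B—D (6); add B.
Step 6: cheapest edge leaving the tree is E—F (8); add F.
Step 7: cheapest edge leaving the tree is B—I (13); add I.
Step 8: cheapest edge leaving the tree is C—H (16); add C.
Vertex order: A, H, D, G, E, B, F, I, C. The 6th vertex is B.

B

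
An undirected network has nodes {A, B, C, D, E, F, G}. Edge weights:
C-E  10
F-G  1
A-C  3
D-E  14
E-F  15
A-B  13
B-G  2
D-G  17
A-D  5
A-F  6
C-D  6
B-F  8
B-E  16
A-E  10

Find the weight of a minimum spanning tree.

27

Prim's algorithm from C:
Step 1: frontier [A-C 3, C-D 6, C-E 10] → take A-C (3); add A.
Step 2: frontier [A-D 5, A-F 6, A-E 10, A-B 13, C-D 6, C-E 10] → take A-D (5); add D.
Step 3: frontier [A-F 6, A-E 10, A-B 13, C-E 10, D-E 14, D-G 17] → take A-F (6); add F.
Step 4: frontier [A-E 10, A-B 13, C-E 10, D-E 14, D-G 17, F-G 1, B-F 8, E-F 15] → take F-G (1); add G.
Step 5: frontier [A-E 10, A-B 13, C-E 10, D-E 14, B-F 8, E-F 15, B-G 2] → take B-G (2); add B.
Step 6: frontier [A-E 10, B-E 16, C-E 10, D-E 14, E-F 15] → take A-E (10); add E.
MST edges: A-C, A-D, A-F, F-G, B-G, A-E; total weight 3+5+6+1+2+10 = 27.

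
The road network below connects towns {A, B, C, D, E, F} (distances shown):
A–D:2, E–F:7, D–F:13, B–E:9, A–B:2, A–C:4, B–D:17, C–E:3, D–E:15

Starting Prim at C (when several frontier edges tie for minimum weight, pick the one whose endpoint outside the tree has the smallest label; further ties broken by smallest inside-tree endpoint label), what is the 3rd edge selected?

Grow the tree from C using Prim:
Step 1: frontier [C–E 3, A–C 4] → take C–E (3); add E.
Step 2: frontier [A–C 4, E–F 7, B–E 9, D–E 15] → take A–C (4); add A.
Step 3: frontier [A–B 2, A–D 2, E–F 7, B–E 9, D–E 15] → take A–B (2); add B.
Step 4: frontier [A–D 2, B–D 17, E–F 7, D–E 15] → take A–D (2); add D.
Step 5: frontier [D–F 13, E–F 7] → take E–F (7); add F.
The 3rd edge added is A–B.

A-B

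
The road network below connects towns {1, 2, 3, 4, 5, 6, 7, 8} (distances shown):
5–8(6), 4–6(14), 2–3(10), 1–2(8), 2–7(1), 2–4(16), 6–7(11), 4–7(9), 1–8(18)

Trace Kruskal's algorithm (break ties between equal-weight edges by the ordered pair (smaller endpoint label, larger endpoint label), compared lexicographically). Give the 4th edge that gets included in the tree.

Kruskal: consider edges lightest-first.
2–7 (1): add — endpoints in different components.
5–8 (6): add — endpoints in different components.
1–2 (8): add — endpoints in different components.
4–7 (9): add — endpoints in different components.
2–3 (10): add — endpoints in different components.
6–7 (11): add — endpoints in different components.
4–6 (14): skip — 4 and 6 already connected.
2–4 (16): skip — 2 and 4 already connected.
1–8 (18): add — endpoints in different components.
The 4th edge added is 4–7.

4-7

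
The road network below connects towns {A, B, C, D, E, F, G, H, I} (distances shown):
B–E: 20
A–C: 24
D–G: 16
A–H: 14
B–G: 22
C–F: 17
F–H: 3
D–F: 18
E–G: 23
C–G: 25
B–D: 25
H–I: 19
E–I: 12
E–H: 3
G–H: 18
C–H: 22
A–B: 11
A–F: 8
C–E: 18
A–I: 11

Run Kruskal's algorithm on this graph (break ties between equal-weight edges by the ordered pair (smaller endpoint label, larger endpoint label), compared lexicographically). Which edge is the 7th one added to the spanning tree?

C-F

Sort edges by weight, then run Kruskal:
E–H (3): add — endpoints in different components.
F–H (3): add — endpoints in different components.
A–F (8): add — endpoints in different components.
A–B (11): add — endpoints in different components.
A–I (11): add — endpoints in different components.
E–I (12): skip — E and I already connected.
A–H (14): skip — A and H already connected.
D–G (16): add — endpoints in different components.
C–F (17): add — endpoints in different components.
C–E (18): skip — C and E already connected.
D–F (18): add — endpoints in different components.
The 7th edge added is C–F.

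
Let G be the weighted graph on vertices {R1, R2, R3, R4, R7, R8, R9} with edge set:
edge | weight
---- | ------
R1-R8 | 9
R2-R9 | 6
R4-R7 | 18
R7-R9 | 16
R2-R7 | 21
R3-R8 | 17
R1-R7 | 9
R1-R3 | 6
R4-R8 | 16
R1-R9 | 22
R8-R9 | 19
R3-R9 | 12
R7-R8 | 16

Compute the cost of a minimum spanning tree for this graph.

Grow the tree from R3 using Prim:
Step 1: cheapest edge leaving the tree is R1-R3 (6); add R1.
Step 2: cheapest edge leaving the tree is R1-R7 (9); add R7.
Step 3: cheapest edge leaving the tree is R1-R8 (9); add R8.
Step 4: cheapest edge leaving the tree is R3-R9 (12); add R9.
Step 5: cheapest edge leaving the tree is R2-R9 (6); add R2.
Step 6: cheapest edge leaving the tree is R4-R8 (16); add R4.
MST edges: R1-R3, R1-R7, R1-R8, R3-R9, R2-R9, R4-R8; total weight 6+9+9+12+6+16 = 58.

58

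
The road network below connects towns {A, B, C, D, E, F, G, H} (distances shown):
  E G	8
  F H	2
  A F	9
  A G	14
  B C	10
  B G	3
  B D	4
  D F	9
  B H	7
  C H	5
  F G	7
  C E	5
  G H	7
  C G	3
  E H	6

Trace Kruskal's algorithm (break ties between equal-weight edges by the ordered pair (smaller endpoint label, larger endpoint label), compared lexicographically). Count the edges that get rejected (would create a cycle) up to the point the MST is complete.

5

Sort edges by weight, then run Kruskal:
F H (2): add — endpoints in different components.
B G (3): add — endpoints in different components.
C G (3): add — endpoints in different components.
B D (4): add — endpoints in different components.
C E (5): add — endpoints in different components.
C H (5): add — endpoints in different components.
E H (6): skip — E and H already connected.
B H (7): skip — B and H already connected.
F G (7): skip — F and G already connected.
G H (7): skip — G and H already connected.
E G (8): skip — E and G already connected.
A F (9): add — endpoints in different components.
Edges rejected before the tree was complete: 5.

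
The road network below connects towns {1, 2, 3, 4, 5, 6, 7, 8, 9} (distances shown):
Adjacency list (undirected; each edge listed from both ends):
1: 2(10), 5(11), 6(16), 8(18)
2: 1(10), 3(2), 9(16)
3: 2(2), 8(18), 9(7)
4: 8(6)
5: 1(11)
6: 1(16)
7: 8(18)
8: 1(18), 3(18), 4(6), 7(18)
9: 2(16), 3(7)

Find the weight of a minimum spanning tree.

Sort edges by weight, then run Kruskal:
2 3 (2): add — endpoints in different components.
4 8 (6): add — endpoints in different components.
3 9 (7): add — endpoints in different components.
1 2 (10): add — endpoints in different components.
1 5 (11): add — endpoints in different components.
1 6 (16): add — endpoints in different components.
2 9 (16): skip — 2 and 9 already connected.
1 8 (18): add — endpoints in different components.
3 8 (18): skip — 3 and 8 already connected.
7 8 (18): add — endpoints in different components.
MST edges: 2 3, 4 8, 3 9, 1 2, 1 5, 1 6, 1 8, 7 8; total weight 2+6+7+10+11+16+18+18 = 88.

88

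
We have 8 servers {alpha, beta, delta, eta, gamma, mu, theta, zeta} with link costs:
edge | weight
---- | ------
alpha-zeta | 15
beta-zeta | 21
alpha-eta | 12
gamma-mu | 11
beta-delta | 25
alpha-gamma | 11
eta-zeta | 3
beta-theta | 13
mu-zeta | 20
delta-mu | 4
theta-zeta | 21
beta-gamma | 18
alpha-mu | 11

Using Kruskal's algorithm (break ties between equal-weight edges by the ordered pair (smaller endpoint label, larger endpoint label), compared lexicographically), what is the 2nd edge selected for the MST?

delta-mu

Kruskal: consider edges lightest-first.
eta-zeta (3): add — endpoints in different components.
delta-mu (4): add — endpoints in different components.
alpha-gamma (11): add — endpoints in different components.
alpha-mu (11): add — endpoints in different components.
gamma-mu (11): skip — mu and gamma already connected.
alpha-eta (12): add — endpoints in different components.
beta-theta (13): add — endpoints in different components.
alpha-zeta (15): skip — zeta and alpha already connected.
beta-gamma (18): add — endpoints in different components.
The 2nd edge added is delta-mu.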